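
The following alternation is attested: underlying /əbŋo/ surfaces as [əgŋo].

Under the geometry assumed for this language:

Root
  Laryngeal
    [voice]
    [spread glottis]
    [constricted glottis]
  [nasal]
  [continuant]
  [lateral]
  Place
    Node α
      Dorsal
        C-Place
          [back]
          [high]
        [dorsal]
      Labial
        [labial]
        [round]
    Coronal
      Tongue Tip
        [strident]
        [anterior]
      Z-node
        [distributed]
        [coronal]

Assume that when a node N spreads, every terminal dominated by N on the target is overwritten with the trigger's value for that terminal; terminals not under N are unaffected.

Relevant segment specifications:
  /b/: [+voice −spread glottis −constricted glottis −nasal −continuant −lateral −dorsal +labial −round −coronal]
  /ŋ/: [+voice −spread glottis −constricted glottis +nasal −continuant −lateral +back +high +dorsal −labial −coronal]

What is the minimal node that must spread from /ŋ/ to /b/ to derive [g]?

Node α

/b/ and [g] differ in [labial], [round], [dorsal], [high], [back]; every other specified feature is identical.
In this geometry the lowest node dominating all of them is Node α: every daughter of Node α dominates only a proper subset, so no lower node suffices.
If Node α spreads, every terminal under it takes /ŋ/'s value, producing [g] as observed.
[nasal], a feature on which the two segments disagree outside Node α, is unchanged — nothing dominating it spread, and Node α is the minimal sufficient constituent.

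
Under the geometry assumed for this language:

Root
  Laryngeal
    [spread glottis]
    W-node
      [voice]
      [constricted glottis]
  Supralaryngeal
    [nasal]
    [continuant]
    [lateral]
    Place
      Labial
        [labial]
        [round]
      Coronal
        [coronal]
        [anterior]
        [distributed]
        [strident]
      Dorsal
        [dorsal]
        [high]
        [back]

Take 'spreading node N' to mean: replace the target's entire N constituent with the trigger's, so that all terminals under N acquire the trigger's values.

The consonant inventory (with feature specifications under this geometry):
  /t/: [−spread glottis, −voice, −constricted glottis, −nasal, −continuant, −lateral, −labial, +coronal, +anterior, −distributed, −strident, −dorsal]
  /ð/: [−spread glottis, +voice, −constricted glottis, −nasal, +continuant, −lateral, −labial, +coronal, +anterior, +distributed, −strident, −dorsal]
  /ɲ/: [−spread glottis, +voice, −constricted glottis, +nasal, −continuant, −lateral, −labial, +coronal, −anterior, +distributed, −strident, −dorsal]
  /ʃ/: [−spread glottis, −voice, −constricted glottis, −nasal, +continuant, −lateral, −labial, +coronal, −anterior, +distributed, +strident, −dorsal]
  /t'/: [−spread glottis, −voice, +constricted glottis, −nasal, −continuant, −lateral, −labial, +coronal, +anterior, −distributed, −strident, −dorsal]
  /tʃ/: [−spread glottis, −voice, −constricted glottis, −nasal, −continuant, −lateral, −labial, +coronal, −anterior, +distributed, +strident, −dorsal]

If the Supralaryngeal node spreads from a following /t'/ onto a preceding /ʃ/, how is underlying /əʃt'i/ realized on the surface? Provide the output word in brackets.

Supralaryngeal immediately or transitively dominates [nasal], [continuant], [lateral], [labial], [round], [coronal], [anterior], [distributed], [strident], [dorsal], [high], [back].
After delinking /ʃ/'s Supralaryngeal and linking /t'/'s, the affected terminals become [−nasal], [−continuant], [−lateral], [−labial], [+coronal], [+anterior], [−distributed], [−strident], [−dorsal]; [spread glottis], [voice], [constricted glottis] (outside Supralaryngeal) are retained from /ʃ/.
Among the inventory, only /t/ has exactly this specification, giving the surface form [ətt'i].

[ətt'i]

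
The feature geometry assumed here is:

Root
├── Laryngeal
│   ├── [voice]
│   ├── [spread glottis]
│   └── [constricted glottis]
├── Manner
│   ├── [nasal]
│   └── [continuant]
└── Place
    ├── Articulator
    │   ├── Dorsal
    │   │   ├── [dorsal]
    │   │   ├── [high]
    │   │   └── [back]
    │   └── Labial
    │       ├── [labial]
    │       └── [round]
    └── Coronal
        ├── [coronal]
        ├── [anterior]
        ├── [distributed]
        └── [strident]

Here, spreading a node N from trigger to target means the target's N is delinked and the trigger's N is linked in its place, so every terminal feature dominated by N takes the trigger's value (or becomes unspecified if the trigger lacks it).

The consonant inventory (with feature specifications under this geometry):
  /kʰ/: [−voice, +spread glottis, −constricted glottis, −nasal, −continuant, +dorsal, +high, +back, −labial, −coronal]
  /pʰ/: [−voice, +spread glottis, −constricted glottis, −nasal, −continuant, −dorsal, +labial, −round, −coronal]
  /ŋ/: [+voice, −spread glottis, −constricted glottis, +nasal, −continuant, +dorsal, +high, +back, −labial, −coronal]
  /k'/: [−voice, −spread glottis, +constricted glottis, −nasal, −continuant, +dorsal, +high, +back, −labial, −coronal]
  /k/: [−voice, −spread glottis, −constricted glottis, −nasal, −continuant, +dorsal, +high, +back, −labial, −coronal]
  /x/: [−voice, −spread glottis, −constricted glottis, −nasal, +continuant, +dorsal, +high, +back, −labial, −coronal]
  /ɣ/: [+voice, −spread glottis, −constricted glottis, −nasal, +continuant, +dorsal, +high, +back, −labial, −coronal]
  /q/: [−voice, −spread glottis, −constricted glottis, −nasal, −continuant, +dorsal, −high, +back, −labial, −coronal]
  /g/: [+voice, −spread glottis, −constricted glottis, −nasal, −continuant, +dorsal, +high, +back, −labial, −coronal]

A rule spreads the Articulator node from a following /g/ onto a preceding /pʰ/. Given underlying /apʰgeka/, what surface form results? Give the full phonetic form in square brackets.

The Articulator node dominates the terminals [dorsal], [high], [back], [labial], [round].
Spreading Articulator from /g/ onto /pʰ/ replaces those values with /g/'s: [+dorsal], [+high], [+back], [−labial]. Features outside Articulator ([voice], [spread glottis], [constricted glottis], …) stay as in /pʰ/.
Among the inventory, only /kʰ/ has exactly this specification, giving the surface form [akʰgeka].

[akʰgeka]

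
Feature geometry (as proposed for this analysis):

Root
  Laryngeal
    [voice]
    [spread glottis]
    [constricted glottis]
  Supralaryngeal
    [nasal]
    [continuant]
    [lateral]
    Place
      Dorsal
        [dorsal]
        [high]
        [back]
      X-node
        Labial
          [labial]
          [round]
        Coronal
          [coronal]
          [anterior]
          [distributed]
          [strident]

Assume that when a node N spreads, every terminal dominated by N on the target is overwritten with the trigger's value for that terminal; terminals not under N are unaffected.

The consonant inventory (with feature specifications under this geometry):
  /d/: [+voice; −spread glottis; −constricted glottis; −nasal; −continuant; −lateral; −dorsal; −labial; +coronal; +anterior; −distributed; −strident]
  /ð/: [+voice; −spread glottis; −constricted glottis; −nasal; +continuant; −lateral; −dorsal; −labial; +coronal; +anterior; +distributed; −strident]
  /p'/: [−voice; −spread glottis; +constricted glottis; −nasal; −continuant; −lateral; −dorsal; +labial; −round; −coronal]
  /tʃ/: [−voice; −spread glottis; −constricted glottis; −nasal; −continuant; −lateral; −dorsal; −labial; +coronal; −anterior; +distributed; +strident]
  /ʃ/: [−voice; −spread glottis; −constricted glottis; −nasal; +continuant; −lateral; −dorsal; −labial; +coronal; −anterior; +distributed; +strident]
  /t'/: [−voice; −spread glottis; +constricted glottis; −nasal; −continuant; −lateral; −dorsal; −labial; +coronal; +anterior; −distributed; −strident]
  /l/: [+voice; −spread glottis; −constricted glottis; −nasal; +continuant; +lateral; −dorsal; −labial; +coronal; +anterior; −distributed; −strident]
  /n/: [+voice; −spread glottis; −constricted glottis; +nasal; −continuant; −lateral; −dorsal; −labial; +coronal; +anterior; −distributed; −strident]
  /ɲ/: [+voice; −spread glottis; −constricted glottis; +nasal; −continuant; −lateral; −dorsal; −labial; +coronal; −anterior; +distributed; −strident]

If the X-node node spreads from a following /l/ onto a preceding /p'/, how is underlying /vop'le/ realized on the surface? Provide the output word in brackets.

[vot'le]

Terminals under X-node in this geometry: [labial], [round], [coronal], [anterior], [distributed], [strident].
After delinking /p'/'s X-node and linking /l/'s, the affected terminals become [−labial], [+coronal], [+anterior], [−distributed], [−strident]; [voice], [spread glottis], [constricted glottis], … (outside X-node) are retained from /p'/.
This feature bundle is that of [t'], so /vop'le/ surfaces as [vot'le].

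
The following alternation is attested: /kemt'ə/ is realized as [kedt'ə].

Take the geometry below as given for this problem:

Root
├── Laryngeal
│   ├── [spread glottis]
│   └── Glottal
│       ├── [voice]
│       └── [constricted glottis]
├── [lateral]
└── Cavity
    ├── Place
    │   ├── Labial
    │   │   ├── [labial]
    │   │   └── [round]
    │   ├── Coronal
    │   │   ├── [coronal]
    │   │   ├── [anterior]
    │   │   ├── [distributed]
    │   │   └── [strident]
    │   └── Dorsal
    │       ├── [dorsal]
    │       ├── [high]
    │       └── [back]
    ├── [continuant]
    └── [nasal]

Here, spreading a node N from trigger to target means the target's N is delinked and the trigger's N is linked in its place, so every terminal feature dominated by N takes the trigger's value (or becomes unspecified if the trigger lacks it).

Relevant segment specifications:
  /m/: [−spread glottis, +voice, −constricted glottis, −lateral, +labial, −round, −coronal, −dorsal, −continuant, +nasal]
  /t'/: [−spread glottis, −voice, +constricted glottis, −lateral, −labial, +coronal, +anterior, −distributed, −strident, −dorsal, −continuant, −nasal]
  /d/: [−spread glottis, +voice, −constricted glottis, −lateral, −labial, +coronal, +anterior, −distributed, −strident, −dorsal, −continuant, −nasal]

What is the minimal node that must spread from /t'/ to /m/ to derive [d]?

Cavity

The alternation /m/ → [d] changes [nasal], [labial], [round], [coronal], [anterior], [distributed], [strident] and nothing else.
Tracing each changed feature up the tree, the paths first meet at Cavity; any lower node misses at least one of them.
Spreading Cavity from /t'/ overwrites each of those terminals with /t'/'s values, yielding exactly [d].
[voice], [constricted glottis] — on which /t'/ differs from /m/ — are unchanged, so Root cannot have spread; the constituent is no larger than Cavity.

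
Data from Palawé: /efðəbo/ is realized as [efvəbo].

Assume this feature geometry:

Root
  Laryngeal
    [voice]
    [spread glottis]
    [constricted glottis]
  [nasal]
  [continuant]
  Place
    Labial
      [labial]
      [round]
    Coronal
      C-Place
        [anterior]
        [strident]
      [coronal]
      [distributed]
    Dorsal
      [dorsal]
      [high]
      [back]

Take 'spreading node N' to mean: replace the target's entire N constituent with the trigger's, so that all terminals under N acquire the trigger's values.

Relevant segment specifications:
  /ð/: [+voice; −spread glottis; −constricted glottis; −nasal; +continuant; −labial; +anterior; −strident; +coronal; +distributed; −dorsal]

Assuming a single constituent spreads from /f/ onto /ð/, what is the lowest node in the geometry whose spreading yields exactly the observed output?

Place

The alternation /ð/ → [v] changes [labial], [round], [coronal], [anterior], [distributed], [strident] and nothing else.
These terminals are all dominated by Place, and no proper subconstituent of Place covers them all; Place is their lowest common ancestor.
Spreading Place from /f/ overwrites each of those terminals with /f/'s values, yielding exactly [v].
Had Root spread, [voice] would have taken /f/'s value; it stays as in /ð/, confirming the spreading constituent is exactly Place.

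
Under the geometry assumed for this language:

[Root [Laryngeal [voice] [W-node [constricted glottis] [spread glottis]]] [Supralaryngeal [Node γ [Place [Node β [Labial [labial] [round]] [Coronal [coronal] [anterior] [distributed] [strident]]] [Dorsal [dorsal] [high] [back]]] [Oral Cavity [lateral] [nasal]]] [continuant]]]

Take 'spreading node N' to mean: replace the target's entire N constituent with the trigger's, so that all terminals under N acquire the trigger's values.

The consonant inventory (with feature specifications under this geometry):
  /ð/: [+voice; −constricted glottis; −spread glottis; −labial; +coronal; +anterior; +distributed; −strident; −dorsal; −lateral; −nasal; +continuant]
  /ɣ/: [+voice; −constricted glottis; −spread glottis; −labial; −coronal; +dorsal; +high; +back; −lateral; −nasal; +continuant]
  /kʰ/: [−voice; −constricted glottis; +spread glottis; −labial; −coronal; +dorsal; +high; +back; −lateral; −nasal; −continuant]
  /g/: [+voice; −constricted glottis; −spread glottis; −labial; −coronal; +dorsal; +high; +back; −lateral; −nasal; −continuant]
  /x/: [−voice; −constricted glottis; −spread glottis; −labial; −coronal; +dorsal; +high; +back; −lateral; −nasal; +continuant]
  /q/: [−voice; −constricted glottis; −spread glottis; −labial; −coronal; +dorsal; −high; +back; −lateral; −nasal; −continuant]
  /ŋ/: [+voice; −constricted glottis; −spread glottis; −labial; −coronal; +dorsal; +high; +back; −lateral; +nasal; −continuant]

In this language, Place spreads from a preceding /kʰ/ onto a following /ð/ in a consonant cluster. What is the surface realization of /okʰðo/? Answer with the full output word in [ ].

[okʰɣo]

Place immediately or transitively dominates [labial], [round], [coronal], [anterior], [distributed], [strident], [dorsal], [high], [back].
The target acquires /kʰ/'s values for everything under Place — [−labial], [−coronal], [+dorsal], [+high], [+back] — while keeping its own [voice], [constricted glottis], [spread glottis], ….
This feature bundle is that of [ɣ], so /okʰðo/ surfaces as [okʰɣo].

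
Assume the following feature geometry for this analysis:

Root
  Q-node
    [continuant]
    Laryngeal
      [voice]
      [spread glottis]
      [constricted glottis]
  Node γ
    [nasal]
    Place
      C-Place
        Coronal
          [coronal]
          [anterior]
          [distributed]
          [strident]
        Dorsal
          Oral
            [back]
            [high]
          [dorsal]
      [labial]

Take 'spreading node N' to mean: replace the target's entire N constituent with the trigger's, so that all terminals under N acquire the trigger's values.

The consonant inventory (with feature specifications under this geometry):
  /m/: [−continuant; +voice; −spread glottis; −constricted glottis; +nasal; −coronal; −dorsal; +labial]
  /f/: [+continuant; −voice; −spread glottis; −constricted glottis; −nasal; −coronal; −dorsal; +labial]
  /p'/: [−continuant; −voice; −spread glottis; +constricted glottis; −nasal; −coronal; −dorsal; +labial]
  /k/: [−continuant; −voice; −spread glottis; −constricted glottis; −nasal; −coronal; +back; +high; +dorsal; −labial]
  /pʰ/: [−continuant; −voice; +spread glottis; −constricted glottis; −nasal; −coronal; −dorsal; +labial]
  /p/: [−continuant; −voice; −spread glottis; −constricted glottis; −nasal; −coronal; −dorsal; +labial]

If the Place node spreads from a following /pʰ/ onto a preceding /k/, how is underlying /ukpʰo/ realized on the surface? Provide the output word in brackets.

Terminals under Place in this geometry: [coronal], [anterior], [distributed], [strident], [back], [high], [dorsal], [labial].
Spreading Place from /pʰ/ onto /k/ replaces those values with /pʰ/'s: [−coronal], [−dorsal], [+labial]. Features outside Place ([continuant], [voice], [spread glottis], …) stay as in /k/.
The resulting bundle matches /p/ in the inventory; substituting it for /k/ gives [uppʰo].

[uppʰo]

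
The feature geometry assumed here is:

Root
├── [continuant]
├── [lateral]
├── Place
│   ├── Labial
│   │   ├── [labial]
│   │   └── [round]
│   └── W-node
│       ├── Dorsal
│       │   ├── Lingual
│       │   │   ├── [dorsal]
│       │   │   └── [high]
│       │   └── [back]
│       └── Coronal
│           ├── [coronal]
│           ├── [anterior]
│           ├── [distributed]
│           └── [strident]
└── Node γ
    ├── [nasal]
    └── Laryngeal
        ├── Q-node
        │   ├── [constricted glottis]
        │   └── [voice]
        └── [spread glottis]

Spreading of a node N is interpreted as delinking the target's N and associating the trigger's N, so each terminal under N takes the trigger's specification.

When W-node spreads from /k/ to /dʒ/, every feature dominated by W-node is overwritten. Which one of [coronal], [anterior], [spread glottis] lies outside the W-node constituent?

W-node dominates exactly [dorsal], [high], [back], [coronal], [anterior], [distributed], [strident].
Of the listed options, [coronal], [anterior] are among these and would be overwritten by spreading W-node.
But [spread glottis] is a dependent of Laryngeal, outside W-node; it is therefore untouched by the spreading.

[spread glottis]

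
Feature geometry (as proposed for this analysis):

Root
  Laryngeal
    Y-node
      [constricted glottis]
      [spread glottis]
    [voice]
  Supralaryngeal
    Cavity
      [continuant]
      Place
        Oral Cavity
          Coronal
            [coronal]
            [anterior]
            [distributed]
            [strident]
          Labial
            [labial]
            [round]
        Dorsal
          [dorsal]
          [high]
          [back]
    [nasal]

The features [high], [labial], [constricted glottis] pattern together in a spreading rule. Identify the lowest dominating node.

Root

[high]: Root → Supralaryngeal → Cavity → Place → Dorsal → [high].
[labial]: Root → Supralaryngeal → Cavity → Place → Oral Cavity → Labial → [labial].
[constricted glottis]: Root → Laryngeal → Y-node → [constricted glottis].
Root is the lowest common ancestor — every listed feature sits under it, and no single subconstituent of Root covers them all.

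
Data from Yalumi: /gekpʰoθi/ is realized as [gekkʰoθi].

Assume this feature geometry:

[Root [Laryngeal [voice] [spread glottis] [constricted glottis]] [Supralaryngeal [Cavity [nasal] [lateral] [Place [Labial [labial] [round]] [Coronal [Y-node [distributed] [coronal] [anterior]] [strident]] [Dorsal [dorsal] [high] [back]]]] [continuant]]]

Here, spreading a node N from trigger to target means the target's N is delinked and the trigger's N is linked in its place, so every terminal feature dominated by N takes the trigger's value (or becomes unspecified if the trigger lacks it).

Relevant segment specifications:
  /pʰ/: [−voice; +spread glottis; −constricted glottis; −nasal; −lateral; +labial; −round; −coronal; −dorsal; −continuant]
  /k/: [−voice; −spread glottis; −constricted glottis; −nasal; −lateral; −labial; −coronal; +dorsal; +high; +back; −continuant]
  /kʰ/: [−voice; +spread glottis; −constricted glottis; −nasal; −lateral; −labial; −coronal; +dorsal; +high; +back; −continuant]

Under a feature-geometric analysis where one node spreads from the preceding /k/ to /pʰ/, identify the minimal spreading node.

Place

The alternation /pʰ/ → [kʰ] changes [labial], [round], [dorsal], [high], [back] and nothing else.
These terminals are all dominated by Place, and no proper subconstituent of Place covers them all; Place is their lowest common ancestor.
If Place spreads, every terminal under it takes /k/'s value, producing [kʰ] as observed.
[spread glottis], a feature on which the two segments disagree outside Place, is unchanged — nothing dominating it spread, and Place is the minimal sufficient constituent.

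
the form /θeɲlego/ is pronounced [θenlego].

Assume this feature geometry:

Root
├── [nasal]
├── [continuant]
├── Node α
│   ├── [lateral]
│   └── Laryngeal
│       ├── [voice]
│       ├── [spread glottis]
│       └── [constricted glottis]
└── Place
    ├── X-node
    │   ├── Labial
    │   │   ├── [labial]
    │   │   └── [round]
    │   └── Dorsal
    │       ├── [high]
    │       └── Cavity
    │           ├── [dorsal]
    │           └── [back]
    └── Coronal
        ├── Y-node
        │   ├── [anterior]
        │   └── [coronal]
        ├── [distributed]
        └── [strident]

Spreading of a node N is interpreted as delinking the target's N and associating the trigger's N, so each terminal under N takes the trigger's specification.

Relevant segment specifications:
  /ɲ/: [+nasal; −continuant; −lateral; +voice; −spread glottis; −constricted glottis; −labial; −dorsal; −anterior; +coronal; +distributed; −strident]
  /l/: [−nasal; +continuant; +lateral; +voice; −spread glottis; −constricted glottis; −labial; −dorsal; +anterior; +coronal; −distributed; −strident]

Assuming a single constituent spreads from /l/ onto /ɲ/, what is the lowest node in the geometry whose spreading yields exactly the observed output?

Coronal

The alternation /ɲ/ → [n] changes [anterior], [distributed] and nothing else.
These terminals are all dominated by Coronal, and no proper subconstituent of Coronal covers them all; Coronal is their lowest common ancestor.
Delinking /ɲ/'s Coronal and associating /l/'s Coronal gives precisely the feature bundle of [n].
Features on which the two segments disagree outside Coronal, such as [continuant], [nasal], are unchanged — nothing dominating them spread, and Coronal is the minimal sufficient constituent.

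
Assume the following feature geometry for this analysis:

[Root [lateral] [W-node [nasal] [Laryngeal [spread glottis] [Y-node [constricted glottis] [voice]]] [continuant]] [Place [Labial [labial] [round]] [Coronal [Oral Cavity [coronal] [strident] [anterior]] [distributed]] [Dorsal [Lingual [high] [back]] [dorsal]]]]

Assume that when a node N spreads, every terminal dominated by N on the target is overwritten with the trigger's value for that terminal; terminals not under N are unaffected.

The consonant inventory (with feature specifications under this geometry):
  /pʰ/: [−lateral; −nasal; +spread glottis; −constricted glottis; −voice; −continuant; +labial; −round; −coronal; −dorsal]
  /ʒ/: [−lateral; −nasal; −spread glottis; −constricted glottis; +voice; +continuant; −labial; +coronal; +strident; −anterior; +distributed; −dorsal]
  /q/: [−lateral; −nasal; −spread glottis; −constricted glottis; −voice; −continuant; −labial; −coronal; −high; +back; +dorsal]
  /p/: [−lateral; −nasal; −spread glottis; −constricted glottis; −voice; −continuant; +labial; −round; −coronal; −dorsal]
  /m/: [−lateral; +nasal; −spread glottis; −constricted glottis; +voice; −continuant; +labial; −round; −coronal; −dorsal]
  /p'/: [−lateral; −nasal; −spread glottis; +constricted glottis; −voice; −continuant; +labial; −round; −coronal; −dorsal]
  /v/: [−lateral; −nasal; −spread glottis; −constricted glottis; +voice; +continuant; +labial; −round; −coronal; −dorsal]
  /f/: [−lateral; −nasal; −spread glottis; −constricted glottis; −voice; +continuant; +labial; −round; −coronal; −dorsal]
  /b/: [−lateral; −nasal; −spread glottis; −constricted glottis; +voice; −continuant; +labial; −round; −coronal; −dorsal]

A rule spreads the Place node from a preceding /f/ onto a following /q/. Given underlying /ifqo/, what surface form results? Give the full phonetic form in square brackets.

Place immediately or transitively dominates [labial], [round], [coronal], [strident], [anterior], [distributed], [high], [back], [dorsal].
The target acquires /f/'s values for everything under Place — [+labial], [−round], [−coronal], [−dorsal] — while keeping its own [lateral], [nasal], [spread glottis], ….
The resulting bundle matches /p/ in the inventory; substituting it for /q/ gives [ifpo].

[ifpo]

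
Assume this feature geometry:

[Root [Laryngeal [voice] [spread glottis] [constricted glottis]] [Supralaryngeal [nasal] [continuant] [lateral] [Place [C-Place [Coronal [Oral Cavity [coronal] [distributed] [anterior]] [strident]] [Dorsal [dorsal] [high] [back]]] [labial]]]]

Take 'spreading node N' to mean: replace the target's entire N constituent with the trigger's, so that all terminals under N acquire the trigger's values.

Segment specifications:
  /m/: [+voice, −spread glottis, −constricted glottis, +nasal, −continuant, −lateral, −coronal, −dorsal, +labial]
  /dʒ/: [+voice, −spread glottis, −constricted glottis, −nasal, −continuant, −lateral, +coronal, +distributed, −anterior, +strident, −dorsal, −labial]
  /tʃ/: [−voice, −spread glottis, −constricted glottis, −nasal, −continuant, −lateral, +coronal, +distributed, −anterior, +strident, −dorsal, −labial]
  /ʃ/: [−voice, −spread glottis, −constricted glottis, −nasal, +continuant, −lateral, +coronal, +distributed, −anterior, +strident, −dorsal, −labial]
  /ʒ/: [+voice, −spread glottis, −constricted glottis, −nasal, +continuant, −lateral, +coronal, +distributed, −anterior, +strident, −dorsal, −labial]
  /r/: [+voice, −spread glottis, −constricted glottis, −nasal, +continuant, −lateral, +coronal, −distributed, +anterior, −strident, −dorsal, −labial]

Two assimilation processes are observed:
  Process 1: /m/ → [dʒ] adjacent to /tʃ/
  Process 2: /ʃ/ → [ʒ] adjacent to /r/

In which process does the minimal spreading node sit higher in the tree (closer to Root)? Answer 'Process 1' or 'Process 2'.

Process 1

Process 1: the features that change are [nasal], [labial], [coronal], [anterior], [distributed], [strident]; the minimal node is Supralaryngeal (depth 1).
Process 2 alters [voice]; the lowest dominating node is [voice] (depth 2 from Root).
Depth 1 < depth 2; Process 1 involves the structurally higher constituent Supralaryngeal.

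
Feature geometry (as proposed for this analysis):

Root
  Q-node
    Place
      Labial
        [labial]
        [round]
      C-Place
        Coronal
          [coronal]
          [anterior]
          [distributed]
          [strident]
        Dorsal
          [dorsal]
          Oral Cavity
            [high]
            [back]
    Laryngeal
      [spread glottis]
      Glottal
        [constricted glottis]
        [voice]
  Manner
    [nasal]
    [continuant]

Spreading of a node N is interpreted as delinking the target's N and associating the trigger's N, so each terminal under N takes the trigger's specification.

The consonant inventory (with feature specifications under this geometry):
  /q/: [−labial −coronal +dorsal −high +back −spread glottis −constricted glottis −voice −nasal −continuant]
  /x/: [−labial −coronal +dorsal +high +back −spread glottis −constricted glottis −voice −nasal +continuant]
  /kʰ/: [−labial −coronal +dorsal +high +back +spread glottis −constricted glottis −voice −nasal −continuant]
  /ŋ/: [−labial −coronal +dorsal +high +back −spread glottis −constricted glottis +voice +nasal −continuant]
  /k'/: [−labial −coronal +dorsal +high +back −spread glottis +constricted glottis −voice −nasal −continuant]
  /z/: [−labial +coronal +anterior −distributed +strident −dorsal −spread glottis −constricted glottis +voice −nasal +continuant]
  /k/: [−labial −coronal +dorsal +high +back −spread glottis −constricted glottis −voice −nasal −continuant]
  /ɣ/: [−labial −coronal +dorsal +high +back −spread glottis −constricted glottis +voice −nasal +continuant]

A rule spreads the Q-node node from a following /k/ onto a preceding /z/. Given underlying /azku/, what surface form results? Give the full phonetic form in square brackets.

Terminals under Q-node in this geometry: [labial], [round], [coronal], [anterior], [distributed], [strident], [dorsal], [high], [back], [spread glottis], [constricted glottis], [voice].
Spreading Q-node from /k/ onto /z/ replaces those values with /k/'s: [−labial], [−coronal], [+dorsal], [+high], [+back], [−spread glottis], [−constricted glottis], [−voice]. Features outside Q-node ([nasal], [continuant]) stay as in /z/.
The resulting bundle matches /x/ in the inventory; substituting it for /z/ gives [axku].

[axku]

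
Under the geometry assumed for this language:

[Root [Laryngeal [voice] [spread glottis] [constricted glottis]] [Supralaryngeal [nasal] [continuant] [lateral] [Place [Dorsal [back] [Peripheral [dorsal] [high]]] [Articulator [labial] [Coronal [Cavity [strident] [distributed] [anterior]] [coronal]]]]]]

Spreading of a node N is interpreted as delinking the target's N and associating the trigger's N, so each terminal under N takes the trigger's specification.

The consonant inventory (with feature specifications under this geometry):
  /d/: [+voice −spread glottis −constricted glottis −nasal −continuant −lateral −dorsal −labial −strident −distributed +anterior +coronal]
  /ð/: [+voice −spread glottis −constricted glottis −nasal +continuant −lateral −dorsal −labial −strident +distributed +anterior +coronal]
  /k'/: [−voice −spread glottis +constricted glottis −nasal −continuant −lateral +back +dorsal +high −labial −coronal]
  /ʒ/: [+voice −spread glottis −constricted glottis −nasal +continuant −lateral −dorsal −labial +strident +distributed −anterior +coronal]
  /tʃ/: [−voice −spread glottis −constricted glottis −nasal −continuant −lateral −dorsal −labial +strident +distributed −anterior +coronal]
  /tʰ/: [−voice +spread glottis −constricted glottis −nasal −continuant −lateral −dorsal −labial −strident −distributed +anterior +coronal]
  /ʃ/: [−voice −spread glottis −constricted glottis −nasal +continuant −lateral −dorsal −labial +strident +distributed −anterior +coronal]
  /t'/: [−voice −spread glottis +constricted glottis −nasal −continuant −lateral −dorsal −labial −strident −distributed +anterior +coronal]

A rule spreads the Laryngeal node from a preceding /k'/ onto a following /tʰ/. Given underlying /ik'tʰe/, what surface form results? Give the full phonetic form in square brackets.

The Laryngeal node dominates the terminals [voice], [spread glottis], [constricted glottis].
After delinking /tʰ/'s Laryngeal and linking /k'/'s, the affected terminals become [−voice], [−spread glottis], [+constricted glottis]; [nasal], [continuant], [lateral], … (outside Laryngeal) are retained from /tʰ/.
The resulting bundle matches /t'/ in the inventory; substituting it for /tʰ/ gives [ik't'e].

[ik't'e]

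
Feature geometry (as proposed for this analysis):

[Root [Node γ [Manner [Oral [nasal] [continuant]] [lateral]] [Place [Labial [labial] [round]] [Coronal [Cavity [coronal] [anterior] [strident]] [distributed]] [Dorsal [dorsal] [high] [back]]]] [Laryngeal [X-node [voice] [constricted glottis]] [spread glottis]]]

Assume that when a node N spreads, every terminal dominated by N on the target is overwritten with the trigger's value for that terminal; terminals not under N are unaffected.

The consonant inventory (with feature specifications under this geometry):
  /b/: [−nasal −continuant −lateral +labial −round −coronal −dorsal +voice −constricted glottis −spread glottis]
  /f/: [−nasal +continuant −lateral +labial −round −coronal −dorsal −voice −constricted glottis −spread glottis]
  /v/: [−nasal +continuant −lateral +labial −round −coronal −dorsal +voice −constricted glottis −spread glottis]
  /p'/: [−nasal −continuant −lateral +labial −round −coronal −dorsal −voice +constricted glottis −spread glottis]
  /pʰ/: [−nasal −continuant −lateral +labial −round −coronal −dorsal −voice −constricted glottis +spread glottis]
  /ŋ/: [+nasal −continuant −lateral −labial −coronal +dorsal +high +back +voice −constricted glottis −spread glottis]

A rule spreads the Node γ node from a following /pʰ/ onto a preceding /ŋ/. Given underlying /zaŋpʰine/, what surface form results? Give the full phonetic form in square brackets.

[zabpʰine]

The Node γ node dominates the terminals [nasal], [continuant], [lateral], [labial], [round], [coronal], [anterior], [strident], [distributed], [dorsal], [high], [back].
The target acquires /pʰ/'s values for everything under Node γ — [−nasal], [−continuant], [−lateral], [+labial], [−round], [−coronal], [−dorsal] — while keeping its own [voice], [constricted glottis], [spread glottis].
Among the inventory, only /b/ has exactly this specification, giving the surface form [zabpʰine].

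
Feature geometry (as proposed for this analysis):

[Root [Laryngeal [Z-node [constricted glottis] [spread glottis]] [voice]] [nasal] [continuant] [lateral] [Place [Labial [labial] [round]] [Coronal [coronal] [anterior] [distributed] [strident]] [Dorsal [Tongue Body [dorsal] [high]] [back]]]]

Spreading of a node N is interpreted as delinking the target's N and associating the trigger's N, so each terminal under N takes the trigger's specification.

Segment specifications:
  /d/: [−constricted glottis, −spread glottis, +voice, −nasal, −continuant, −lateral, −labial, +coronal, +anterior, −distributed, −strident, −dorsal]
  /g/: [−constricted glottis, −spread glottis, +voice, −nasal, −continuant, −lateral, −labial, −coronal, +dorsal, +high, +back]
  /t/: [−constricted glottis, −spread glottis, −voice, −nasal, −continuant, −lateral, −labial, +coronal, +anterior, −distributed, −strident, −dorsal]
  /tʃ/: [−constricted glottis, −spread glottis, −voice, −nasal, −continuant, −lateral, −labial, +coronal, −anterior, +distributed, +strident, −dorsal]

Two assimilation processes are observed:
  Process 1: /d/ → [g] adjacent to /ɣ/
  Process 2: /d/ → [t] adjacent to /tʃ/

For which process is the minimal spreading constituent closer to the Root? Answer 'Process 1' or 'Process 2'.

In Process 1, [coronal], [anterior], [distributed], [strident], [dorsal], [high], [back] change, so the minimal spreading node is Place at depth 1.
Process 2: the feature that changes is [voice]; the minimal node is [voice] (depth 2).
Depth 1 < depth 2; Process 1 involves the structurally higher constituent Place.

Process 1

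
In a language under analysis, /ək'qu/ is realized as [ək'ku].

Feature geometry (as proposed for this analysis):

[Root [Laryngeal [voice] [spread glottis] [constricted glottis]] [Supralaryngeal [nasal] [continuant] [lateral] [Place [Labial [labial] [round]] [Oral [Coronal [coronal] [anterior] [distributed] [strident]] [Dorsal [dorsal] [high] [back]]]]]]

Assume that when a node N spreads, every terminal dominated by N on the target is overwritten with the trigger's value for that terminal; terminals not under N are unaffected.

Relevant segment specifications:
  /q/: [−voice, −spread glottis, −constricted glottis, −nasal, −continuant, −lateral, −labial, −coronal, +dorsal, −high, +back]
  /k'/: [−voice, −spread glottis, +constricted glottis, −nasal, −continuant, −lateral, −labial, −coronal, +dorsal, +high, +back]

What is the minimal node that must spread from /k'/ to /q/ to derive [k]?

[high]

Feature comparison: [high] differs between /q/ and [k]; the remaining terminals match.
With a single altered terminal, the smallest constituent that could spread is that terminal — [high].
[constricted glottis], a feature on which the two segments disagree outside [high], is unchanged — nothing dominating it spread, and [high] is the minimal sufficient constituent.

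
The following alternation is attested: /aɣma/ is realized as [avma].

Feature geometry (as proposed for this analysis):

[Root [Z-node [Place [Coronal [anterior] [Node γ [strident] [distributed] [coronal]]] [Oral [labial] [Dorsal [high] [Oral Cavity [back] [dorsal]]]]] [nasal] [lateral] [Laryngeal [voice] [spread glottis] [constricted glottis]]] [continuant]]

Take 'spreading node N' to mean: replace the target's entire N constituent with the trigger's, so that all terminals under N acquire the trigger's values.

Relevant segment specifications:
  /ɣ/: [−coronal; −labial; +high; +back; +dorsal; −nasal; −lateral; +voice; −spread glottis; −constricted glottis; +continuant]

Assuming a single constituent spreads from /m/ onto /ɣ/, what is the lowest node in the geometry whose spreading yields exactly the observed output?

/ɣ/ and [v] differ in [labial], [dorsal], [high], [back]; every other specified feature is identical.
Tracing each changed feature up the tree, the paths first meet at Oral; any lower node misses at least one of them.
Delinking /ɣ/'s Oral and associating /m/'s Oral gives precisely the feature bundle of [v].
Features on which the two segments disagree outside Oral, such as [nasal], [continuant], are unchanged — nothing dominating them spread, and Oral is the minimal sufficient constituent.

Oral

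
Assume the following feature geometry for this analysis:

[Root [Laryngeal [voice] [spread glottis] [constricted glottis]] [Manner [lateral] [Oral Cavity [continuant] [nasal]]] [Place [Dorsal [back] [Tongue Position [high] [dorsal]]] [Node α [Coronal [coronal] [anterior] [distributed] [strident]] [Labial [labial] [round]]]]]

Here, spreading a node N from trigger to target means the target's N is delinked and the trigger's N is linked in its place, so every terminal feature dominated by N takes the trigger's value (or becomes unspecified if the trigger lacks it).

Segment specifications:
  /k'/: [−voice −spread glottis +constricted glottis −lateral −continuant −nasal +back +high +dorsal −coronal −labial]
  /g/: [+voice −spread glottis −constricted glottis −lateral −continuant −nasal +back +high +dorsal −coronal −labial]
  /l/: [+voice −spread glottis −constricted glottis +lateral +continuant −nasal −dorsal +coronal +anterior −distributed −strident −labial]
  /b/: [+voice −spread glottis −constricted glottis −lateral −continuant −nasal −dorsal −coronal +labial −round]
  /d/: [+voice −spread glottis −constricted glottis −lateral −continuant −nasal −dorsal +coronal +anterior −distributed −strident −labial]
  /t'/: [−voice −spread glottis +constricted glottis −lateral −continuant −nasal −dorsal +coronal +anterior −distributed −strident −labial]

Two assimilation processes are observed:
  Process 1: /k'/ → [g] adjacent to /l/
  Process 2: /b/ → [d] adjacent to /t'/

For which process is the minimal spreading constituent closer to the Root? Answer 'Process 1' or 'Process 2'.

In Process 1, [voice], [constricted glottis] change, so the minimal spreading node is Laryngeal at depth 1.
Process 2: the features that change are [labial], [round], [coronal], [anterior], [distributed], [strident]; the minimal node is Node α (depth 2).
Laryngeal is closer to Root than Node α, so Process 1 spreads the higher node.

Process 1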